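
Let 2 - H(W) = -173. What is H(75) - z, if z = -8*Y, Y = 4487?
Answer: 36071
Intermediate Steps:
H(W) = 175 (H(W) = 2 - 1*(-173) = 2 + 173 = 175)
z = -35896 (z = -8*4487 = -35896)
H(75) - z = 175 - 1*(-35896) = 175 + 35896 = 36071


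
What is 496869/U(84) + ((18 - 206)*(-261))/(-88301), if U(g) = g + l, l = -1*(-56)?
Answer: 43867160049/12362140 ≈ 3548.5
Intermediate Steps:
l = 56
U(g) = 56 + g (U(g) = g + 56 = 56 + g)
496869/U(84) + ((18 - 206)*(-261))/(-88301) = 496869/(56 + 84) + ((18 - 206)*(-261))/(-88301) = 496869/140 - 188*(-261)*(-1/88301) = 496869*(1/140) + 49068*(-1/88301) = 496869/140 - 49068/88301 = 43867160049/12362140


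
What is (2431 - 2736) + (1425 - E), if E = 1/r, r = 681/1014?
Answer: 253902/227 ≈ 1118.5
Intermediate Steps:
r = 227/338 (r = 681*(1/1014) = 227/338 ≈ 0.67160)
E = 338/227 (E = 1/(227/338) = 338/227 ≈ 1.4890)
(2431 - 2736) + (1425 - E) = (2431 - 2736) + (1425 - 1*338/227) = -305 + (1425 - 338/227) = -305 + 323137/227 = 253902/227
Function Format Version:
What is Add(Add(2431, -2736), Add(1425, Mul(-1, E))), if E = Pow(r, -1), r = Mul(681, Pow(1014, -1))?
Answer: Rational(253902, 227) ≈ 1118.5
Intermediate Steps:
r = Rational(227, 338) (r = Mul(681, Rational(1, 1014)) = Rational(227, 338) ≈ 0.67160)
E = Rational(338, 227) (E = Pow(Rational(227, 338), -1) = Rational(338, 227) ≈ 1.4890)
Add(Add(2431, -2736), Add(1425, Mul(-1, E))) = Add(Add(2431, -2736), Add(1425, Mul(-1, Rational(338, 227)))) = Add(-305, Add(1425, Rational(-338, 227))) = Add(-305, Rational(323137, 227)) = Rational(253902, 227)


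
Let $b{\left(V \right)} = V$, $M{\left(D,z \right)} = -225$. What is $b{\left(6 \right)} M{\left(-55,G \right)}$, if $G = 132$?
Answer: $-1350$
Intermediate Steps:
$b{\left(6 \right)} M{\left(-55,G \right)} = 6 \left(-225\right) = -1350$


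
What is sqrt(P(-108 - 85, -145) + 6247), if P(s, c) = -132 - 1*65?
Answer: 55*sqrt(2) ≈ 77.782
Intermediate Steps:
P(s, c) = -197 (P(s, c) = -132 - 65 = -197)
sqrt(P(-108 - 85, -145) + 6247) = sqrt(-197 + 6247) = sqrt(6050) = 55*sqrt(2)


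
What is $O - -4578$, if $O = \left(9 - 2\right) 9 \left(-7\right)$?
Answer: $4137$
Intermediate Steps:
$O = -441$ ($O = 7 \cdot 9 \left(-7\right) = 63 \left(-7\right) = -441$)
$O - -4578 = -441 - -4578 = -441 + 4578 = 4137$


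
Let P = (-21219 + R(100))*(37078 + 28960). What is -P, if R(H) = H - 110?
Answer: 1401920702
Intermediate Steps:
R(H) = -110 + H
P = -1401920702 (P = (-21219 + (-110 + 100))*(37078 + 28960) = (-21219 - 10)*66038 = -21229*66038 = -1401920702)
-P = -1*(-1401920702) = 1401920702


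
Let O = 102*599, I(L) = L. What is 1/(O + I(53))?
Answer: 1/61151 ≈ 1.6353e-5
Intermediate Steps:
O = 61098
1/(O + I(53)) = 1/(61098 + 53) = 1/61151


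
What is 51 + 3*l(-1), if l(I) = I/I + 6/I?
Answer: 36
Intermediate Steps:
l(I) = 1 + 6/I
51 + 3*l(-1) = 51 + 3*((6 - 1)/(-1)) = 51 + 3*(-1*5) = 51 + 3*(-5) = 51 - 15 = 36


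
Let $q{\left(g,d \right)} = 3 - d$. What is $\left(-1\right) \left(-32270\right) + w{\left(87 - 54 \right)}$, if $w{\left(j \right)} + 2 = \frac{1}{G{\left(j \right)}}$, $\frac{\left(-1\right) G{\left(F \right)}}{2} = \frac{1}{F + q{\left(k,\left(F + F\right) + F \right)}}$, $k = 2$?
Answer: $\frac{64599}{2} \approx 32300.0$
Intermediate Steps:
$G{\left(F \right)} = - \frac{2}{3 - 2 F}$ ($G{\left(F \right)} = - \frac{2}{F - \left(-3 + 3 F\right)} = - \frac{2}{3 - 2 F}$)
$w{\left(j \right)} = - \frac{7}{2} + j$ ($w{\left(j \right)} = -2 + \frac{1}{2 \frac{1}{-3 + 2 j}} = -2 + \left(- \frac{3}{2} + j\right) = - \frac{7}{2} + j$)
$\left(-1\right) \left(-32270\right) + w{\left(87 - 54 \right)} = \left(-1\right) \left(-32270\right) + \left(- \frac{7}{2} + \left(87 - 54\right)\right) = 32270 + \left(- \frac{7}{2} + \left(87 - 54\right)\right) = 32270 + \left(- \frac{7}{2} + 33\right) = 32270 + \frac{59}{2} = \frac{64599}{2}$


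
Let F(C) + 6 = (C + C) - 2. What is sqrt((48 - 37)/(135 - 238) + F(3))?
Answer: I*sqrt(22351)/103 ≈ 1.4515*I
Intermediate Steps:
F(C) = -8 + 2*C (F(C) = -6 + ((C + C) - 2) = -6 + (2*C - 2) = -6 + (-2 + 2*C) = -8 + 2*C)
sqrt((48 - 37)/(135 - 238) + F(3)) = sqrt((48 - 37)/(135 - 238) + (-8 + 2*3)) = sqrt(11/(-103) + (-8 + 6)) = sqrt(11*(-1/103) - 2) = sqrt(-11/103 - 2) = sqrt(-217/103) = I*sqrt(22351)/103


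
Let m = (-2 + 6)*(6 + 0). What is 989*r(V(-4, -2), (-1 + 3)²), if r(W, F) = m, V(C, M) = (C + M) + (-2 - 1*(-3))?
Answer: 23736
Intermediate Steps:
V(C, M) = 1 + C + M (V(C, M) = (C + M) + (-2 + 3) = (C + M) + 1 = 1 + C + M)
m = 24 (m = 4*6 = 24)
r(W, F) = 24
989*r(V(-4, -2), (-1 + 3)²) = 989*24 = 23736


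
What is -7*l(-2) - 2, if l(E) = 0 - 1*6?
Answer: 40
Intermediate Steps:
l(E) = -6 (l(E) = 0 - 6 = -6)
-7*l(-2) - 2 = -7*(-6) - 2 = 42 - 2 = 40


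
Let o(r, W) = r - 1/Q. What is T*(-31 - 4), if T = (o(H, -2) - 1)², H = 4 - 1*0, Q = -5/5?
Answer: -560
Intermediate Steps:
Q = -1 (Q = -5*⅕ = -1)
H = 4 (H = 4 + 0 = 4)
o(r, W) = 1 + r (o(r, W) = r - 1/(-1) = r - 1*(-1) = r + 1 = 1 + r)
T = 16 (T = ((1 + 4) - 1)² = (5 - 1)² = 4² = 16)
T*(-31 - 4) = 16*(-31 - 4) = 16*(-35) = -560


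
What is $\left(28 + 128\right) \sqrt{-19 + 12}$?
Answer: $156 i \sqrt{7} \approx 412.74 i$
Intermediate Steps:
$\left(28 + 128\right) \sqrt{-19 + 12} = 156 \sqrt{-7} = 156 i \sqrt{7}$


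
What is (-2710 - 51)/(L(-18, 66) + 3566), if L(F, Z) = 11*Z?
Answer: -2761/4292 ≈ -0.64329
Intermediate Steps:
(-2710 - 51)/(L(-18, 66) + 3566) = (-2710 - 51)/(11*66 + 3566) = -2761/(726 + 3566) = -2761/4292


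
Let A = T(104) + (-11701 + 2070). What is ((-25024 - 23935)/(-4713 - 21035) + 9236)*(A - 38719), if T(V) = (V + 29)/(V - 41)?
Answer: -34499722058599/77244 ≈ -4.4663e+8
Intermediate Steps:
T(V) = (29 + V)/(-41 + V)
A = -86660/9 (A = (29 + 104)/(-41 + 104) + (-11701 + 2070) = 133/63 - 9631 = (1/63)*133 - 9631 = 19/9 - 9631 = -86660/9 ≈ -9628.9)
((-25024 - 23935)/(-4713 - 21035) + 9236)*(A - 38719) = ((-25024 - 23935)/(-4713 - 21035) + 9236)*(-86660/9 - 38719) = (-48959/(-25748) + 9236)*(-435131/9) = (-48959*(-1/25748) + 9236)*(-435131/9) = (48959/25748 + 9236)*(-435131/9) = (237857487/25748)*(-435131/9) = -34499722058599/77244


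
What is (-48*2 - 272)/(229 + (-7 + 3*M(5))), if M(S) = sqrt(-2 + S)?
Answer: -27232/16419 + 368*sqrt(3)/16419 ≈ -1.6197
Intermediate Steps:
(-48*2 - 272)/(229 + (-7 + 3*M(5))) = (-48*2 - 272)/(229 + (-7 + 3*sqrt(-2 + 5))) = (-96 - 272)/(229 + (-7 + 3*sqrt(3))) = -368/(222 + 3*sqrt(3))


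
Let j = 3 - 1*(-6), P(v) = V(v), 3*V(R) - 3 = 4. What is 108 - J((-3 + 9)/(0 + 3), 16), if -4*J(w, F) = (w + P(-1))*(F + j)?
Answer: 1621/12 ≈ 135.08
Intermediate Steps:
V(R) = 7/3 (V(R) = 1 + (⅓)*4 = 1 + 4/3 = 7/3)
P(v) = 7/3
j = 9 (j = 3 + 6 = 9)
J(w, F) = -(9 + F)*(7/3 + w)/4 (J(w, F) = -(w + 7/3)*(F + 9)/4 = -(7/3 + w)*(9 + F)/4 = -(9 + F)*(7/3 + w)/4)
108 - J((-3 + 9)/(0 + 3), 16) = 108 - (-21/4 - 9*(-3 + 9)/(4*(0 + 3)) - 7/12*16 - ¼*16*(-3 + 9)/(0 + 3)) = 108 - (-21/4 - 27/(2*3) - 28/3 - ¼*16*6/3) = 108 - (-21/4 - 27/(2*3) - 28/3 - ¼*16*6*(⅓)) = 108 - (-21/4 - 9/4*2 - 28/3 - ¼*16*2) = 108 - (-21/4 - 9/2 - 28/3 - 8) = 108 - 1*(-325/12) = 108 + 325/12 = 1621/12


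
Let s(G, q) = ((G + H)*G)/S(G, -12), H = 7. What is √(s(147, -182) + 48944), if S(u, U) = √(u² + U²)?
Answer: √(285925415216 + 18238682*√2417)/2417 ≈ 221.58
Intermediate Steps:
S(u, U) = √(U² + u²)
s(G, q) = G*(7 + G)/√(144 + G²) (s(G, q) = ((G + 7)*G)/(√((-12)² + G²)) = ((7 + G)*G)/(√(144 + G²)) = (G*(7 + G))/√(144 + G²) = G*(7 + G)/√(144 + G²))
√(s(147, -182) + 48944) = √(147*(7 + 147)/√(144 + 147²) + 48944) = √(147*154/√(144 + 21609) + 48944) = √(147*154/√21753 + 48944) = √(147*(√2417/7251)*154 + 48944) = √(7546*√2417/2417 + 48944) = √(48944 + 7546*√2417/2417)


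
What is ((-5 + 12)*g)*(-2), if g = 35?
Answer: -490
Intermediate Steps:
((-5 + 12)*g)*(-2) = ((-5 + 12)*35)*(-2) = (7*35)*(-2) = 245*(-2) = -490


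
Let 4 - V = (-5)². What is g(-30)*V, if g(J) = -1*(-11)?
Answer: -231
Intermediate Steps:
g(J) = 11
V = -21 (V = 4 - 1*(-5)² = 4 - 1*25 = 4 - 25 = -21)
g(-30)*V = 11*(-21) = -231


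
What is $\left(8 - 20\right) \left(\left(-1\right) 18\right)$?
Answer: $216$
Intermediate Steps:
$\left(8 - 20\right) \left(\left(-1\right) 18\right) = \left(-12\right) \left(-18\right) = 216$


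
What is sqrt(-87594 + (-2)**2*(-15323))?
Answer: I*sqrt(148886) ≈ 385.86*I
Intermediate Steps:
sqrt(-87594 + (-2)**2*(-15323)) = sqrt(-87594 + 4*(-15323)) = sqrt(-87594 - 61292) = sqrt(-148886) = I*sqrt(148886)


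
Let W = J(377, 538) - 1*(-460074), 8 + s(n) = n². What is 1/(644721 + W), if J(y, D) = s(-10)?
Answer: 1/1104887 ≈ 9.0507e-7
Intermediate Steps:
s(n) = -8 + n²
J(y, D) = 92 (J(y, D) = -8 + (-10)² = -8 + 100 = 92)
W = 460166 (W = 92 - 1*(-460074) = 92 + 460074 = 460166)
1/(644721 + W) = 1/(644721 + 460166) = 1/1104887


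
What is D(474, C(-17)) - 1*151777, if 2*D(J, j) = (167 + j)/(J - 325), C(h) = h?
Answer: -22614698/149 ≈ -1.5178e+5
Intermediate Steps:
D(J, j) = (167 + j)/(2*(-325 + J)) (D(J, j) = ((167 + j)/(J - 325))/2 = ((167 + j)/(-325 + J))/2 = (167 + j)/(2*(-325 + J)))
D(474, C(-17)) - 1*151777 = (167 - 17)/(2*(-325 + 474)) - 1*151777 = (½)*150/149 - 151777 = (½)*(1/149)*150 - 151777 = 75/149 - 151777 = -22614698/149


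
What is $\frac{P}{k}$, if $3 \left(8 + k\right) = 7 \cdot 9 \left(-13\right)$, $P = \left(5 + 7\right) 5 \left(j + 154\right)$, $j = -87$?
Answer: $- \frac{4020}{281} \approx -14.306$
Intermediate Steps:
$P = 4020$ ($P = \left(5 + 7\right) 5 \left(-87 + 154\right) = 12 \cdot 5 \cdot 67 = 60 \cdot 67 = 4020$)
$k = -281$ ($k = -8 + \frac{7 \cdot 9 \left(-13\right)}{3} = -8 + \frac{63 \left(-13\right)}{3} = -8 + \frac{1}{3} \left(-819\right) = -8 - 273 = -281$)
$\frac{P}{k} = \frac{4020}{-281} = 4020 \left(- \frac{1}{281}\right) = - \frac{4020}{281}$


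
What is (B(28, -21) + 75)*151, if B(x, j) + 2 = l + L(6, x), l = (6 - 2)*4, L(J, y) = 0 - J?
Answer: 12533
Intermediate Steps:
L(J, y) = -J
l = 16 (l = 4*4 = 16)
B(x, j) = 8 (B(x, j) = -2 + (16 - 1*6) = -2 + (16 - 6) = -2 + 10 = 8)
(B(28, -21) + 75)*151 = (8 + 75)*151 = 83*151 = 12533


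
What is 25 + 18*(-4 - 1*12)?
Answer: -263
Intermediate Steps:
25 + 18*(-4 - 1*12) = 25 + 18*(-4 - 12) = 25 + 18*(-16) = 25 - 288 = -263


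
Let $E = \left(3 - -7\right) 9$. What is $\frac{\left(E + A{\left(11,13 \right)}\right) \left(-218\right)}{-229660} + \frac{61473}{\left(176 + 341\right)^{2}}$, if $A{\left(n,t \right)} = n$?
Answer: $\frac{10001529191}{30692795870} \approx 0.32586$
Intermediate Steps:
$E = 90$ ($E = \left(3 + 7\right) 9 = 10 \cdot 9 = 90$)
$\frac{\left(E + A{\left(11,13 \right)}\right) \left(-218\right)}{-229660} + \frac{61473}{\left(176 + 341\right)^{2}} = \frac{\left(90 + 11\right) \left(-218\right)}{-229660} + \frac{61473}{\left(176 + 341\right)^{2}} = 101 \left(-218\right) \left(- \frac{1}{229660}\right) + \frac{61473}{517^{2}} = \left(-22018\right) \left(- \frac{1}{229660}\right) + \frac{61473}{267289} = \frac{11009}{114830} + 61473 \cdot \frac{1}{267289} = \frac{11009}{114830} + \frac{61473}{267289} = \frac{10001529191}{30692795870}$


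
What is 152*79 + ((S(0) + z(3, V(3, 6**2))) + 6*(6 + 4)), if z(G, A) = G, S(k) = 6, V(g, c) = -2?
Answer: 12077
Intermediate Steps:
152*79 + ((S(0) + z(3, V(3, 6**2))) + 6*(6 + 4)) = 152*79 + ((6 + 3) + 6*(6 + 4)) = 12008 + (9 + 6*10) = 12008 + (9 + 60) = 12008 + 69 = 12077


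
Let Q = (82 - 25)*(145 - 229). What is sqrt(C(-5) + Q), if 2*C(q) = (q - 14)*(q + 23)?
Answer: 3*I*sqrt(551) ≈ 70.42*I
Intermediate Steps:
C(q) = (-14 + q)*(23 + q)/2 (C(q) = ((q - 14)*(q + 23))/2 = ((-14 + q)*(23 + q))/2 = (-14 + q)*(23 + q)/2)
Q = -4788 (Q = 57*(-84) = -4788)
sqrt(C(-5) + Q) = sqrt((-161 + (1/2)*(-5)**2 + (9/2)*(-5)) - 4788) = sqrt((-161 + (1/2)*25 - 45/2) - 4788) = sqrt((-161 + 25/2 - 45/2) - 4788) = sqrt(-171 - 4788) = sqrt(-4959) = 3*I*sqrt(551)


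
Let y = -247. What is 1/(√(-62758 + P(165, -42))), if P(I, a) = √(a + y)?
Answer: (-62758 + 17*I)^(-½) ≈ 5.4e-7 - 0.0039918*I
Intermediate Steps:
P(I, a) = √(-247 + a) (P(I, a) = √(a - 247) = √(-247 + a))
1/(√(-62758 + P(165, -42))) = 1/(√(-62758 + √(-247 - 42))) = 1/(√(-62758 + √(-289))) = 1/(√(-62758 + 17*I)) = (-62758 + 17*I)^(-½)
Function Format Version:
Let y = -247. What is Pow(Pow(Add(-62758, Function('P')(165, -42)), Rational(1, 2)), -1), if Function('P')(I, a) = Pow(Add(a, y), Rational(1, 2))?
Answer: Pow(Add(-62758, Mul(17, I)), Rational(-1, 2)) ≈ Add(5.4e-7, Mul(-0.0039918, I))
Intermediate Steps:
Function('P')(I, a) = Pow(Add(-247, a), Rational(1, 2)) (Function('P')(I, a) = Pow(Add(a, -247), Rational(1, 2)) = Pow(Add(-247, a), Rational(1, 2)))
Pow(Pow(Add(-62758, Function('P')(165, -42)), Rational(1, 2)), -1) = Pow(Pow(Add(-62758, Pow(Add(-247, -42), Rational(1, 2))), Rational(1, 2)), -1) = Pow(Pow(Add(-62758, Pow(-289, Rational(1, 2))), Rational(1, 2)), -1) = Pow(Pow(Add(-62758, Mul(17, I)), Rational(1, 2)), -1) = Pow(Add(-62758, Mul(17, I)), Rational(-1, 2))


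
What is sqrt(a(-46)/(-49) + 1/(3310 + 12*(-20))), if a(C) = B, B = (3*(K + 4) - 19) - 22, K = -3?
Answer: sqrt(358296630)/21490 ≈ 0.88082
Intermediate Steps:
B = -38 (B = (3*(-3 + 4) - 19) - 22 = (3*1 - 19) - 22 = (3 - 19) - 22 = -16 - 22 = -38)
a(C) = -38
sqrt(a(-46)/(-49) + 1/(3310 + 12*(-20))) = sqrt(-38/(-49) + 1/(3310 + 12*(-20))) = sqrt(-38*(-1/49) + 1/(3310 - 240)) = sqrt(38/49 + 1/3070) = sqrt(116709/150430) = sqrt(358296630)/21490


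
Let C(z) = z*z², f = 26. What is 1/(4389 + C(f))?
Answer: 1/21965 ≈ 4.5527e-5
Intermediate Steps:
C(z) = z³
1/(4389 + C(f)) = 1/(4389 + 26³) = 1/(4389 + 17576) = 1/21965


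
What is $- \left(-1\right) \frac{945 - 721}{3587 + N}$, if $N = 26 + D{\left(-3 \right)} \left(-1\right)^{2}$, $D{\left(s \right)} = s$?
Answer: $\frac{112}{1805} \approx 0.06205$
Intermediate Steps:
$N = 23$ ($N = 26 - 3 \left(-1\right)^{2} = 26 - 3 = 23$)
$- \left(-1\right) \frac{945 - 721}{3587 + N} = - \left(-1\right) \frac{945 - 721}{3587 + 23} = - \left(-1\right) \frac{224}{3610} = - \left(-1\right) 224 \cdot \frac{1}{3610} = - \frac{\left(-1\right) 112}{1805} = \left(-1\right) \left(- \frac{112}{1805}\right) = \frac{112}{1805}$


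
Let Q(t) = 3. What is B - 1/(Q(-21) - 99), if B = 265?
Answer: 25441/96 ≈ 265.01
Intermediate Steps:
B - 1/(Q(-21) - 99) = 265 - 1/(3 - 99) = 265 - 1/(-96) = 265 - 1*(-1/96) = 265 + 1/96 = 25441/96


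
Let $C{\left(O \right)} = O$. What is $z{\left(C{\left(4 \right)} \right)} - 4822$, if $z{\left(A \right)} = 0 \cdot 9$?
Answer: $-4822$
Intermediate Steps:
$z{\left(A \right)} = 0$
$z{\left(C{\left(4 \right)} \right)} - 4822 = 0 - 4822 = -4822$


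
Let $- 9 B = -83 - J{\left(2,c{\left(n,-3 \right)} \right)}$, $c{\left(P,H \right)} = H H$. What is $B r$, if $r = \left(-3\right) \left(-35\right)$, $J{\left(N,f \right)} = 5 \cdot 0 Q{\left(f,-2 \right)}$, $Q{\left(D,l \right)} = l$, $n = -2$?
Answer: $\frac{2905}{3} \approx 968.33$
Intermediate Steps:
$c{\left(P,H \right)} = H^{2}$
$J{\left(N,f \right)} = 0$ ($J{\left(N,f \right)} = 5 \cdot 0 \left(-2\right) = 0 \left(-2\right) = 0$)
$B = \frac{83}{9}$ ($B = - \frac{-83 - 0}{9} = - \frac{-83 + 0}{9} = \left(- \frac{1}{9}\right) \left(-83\right) = \frac{83}{9} \approx 9.2222$)
$r = 105$
$B r = \frac{83}{9} \cdot 105 = \frac{2905}{3}$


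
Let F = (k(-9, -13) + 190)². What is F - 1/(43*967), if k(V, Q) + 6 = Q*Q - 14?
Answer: 4778530100/41581 ≈ 1.1492e+5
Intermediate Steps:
k(V, Q) = -20 + Q² (k(V, Q) = -6 + (Q*Q - 14) = -6 + (Q² - 14) = -6 + (-14 + Q²) = -20 + Q²)
F = 114921 (F = ((-20 + (-13)²) + 190)² = ((-20 + 169) + 190)² = (149 + 190)² = 339² = 114921)
F - 1/(43*967) = 114921 - 1/(43*967) = 114921 - 1/41581 = 4778530100/41581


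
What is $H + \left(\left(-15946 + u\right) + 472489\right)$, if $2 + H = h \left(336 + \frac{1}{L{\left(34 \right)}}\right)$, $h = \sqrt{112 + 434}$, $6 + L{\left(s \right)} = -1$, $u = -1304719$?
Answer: $-848178 + \frac{2351 \sqrt{546}}{7} \approx -8.4033 \cdot 10^{5}$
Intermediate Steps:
$L{\left(s \right)} = -7$ ($L{\left(s \right)} = -6 - 1 = -7$)
$h = \sqrt{546} \approx 23.367$
$H = -2 + \frac{2351 \sqrt{546}}{7}$ ($H = -2 + \sqrt{546} \left(336 + \frac{1}{-7}\right) = -2 + \sqrt{546} \left(336 - \frac{1}{7}\right) = -2 + \sqrt{546} \cdot \frac{2351}{7} = -2 + \frac{2351 \sqrt{546}}{7} \approx 7845.9$)
$H + \left(\left(-15946 + u\right) + 472489\right) = \left(-2 + \frac{2351 \sqrt{546}}{7}\right) + \left(\left(-15946 - 1304719\right) + 472489\right) = \left(-2 + \frac{2351 \sqrt{546}}{7}\right) + \left(-1320665 + 472489\right) = \left(-2 + \frac{2351 \sqrt{546}}{7}\right) - 848176 = -848178 + \frac{2351 \sqrt{546}}{7}$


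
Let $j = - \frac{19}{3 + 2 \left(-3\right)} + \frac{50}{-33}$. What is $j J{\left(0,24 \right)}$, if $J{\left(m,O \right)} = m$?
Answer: $0$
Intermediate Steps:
$j = \frac{53}{11}$ ($j = - \frac{19}{3 - 6} + 50 \left(- \frac{1}{33}\right) = - \frac{19}{-3} - \frac{50}{33} = \left(-19\right) \left(- \frac{1}{3}\right) - \frac{50}{33} = \frac{19}{3} - \frac{50}{33} = \frac{53}{11} \approx 4.8182$)
$j J{\left(0,24 \right)} = \frac{53}{11} \cdot 0 = 0$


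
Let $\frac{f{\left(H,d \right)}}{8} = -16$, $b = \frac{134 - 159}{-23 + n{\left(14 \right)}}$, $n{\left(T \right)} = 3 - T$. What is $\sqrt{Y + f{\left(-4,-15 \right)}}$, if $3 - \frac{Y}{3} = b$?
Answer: $\frac{i \sqrt{140114}}{34} \approx 11.009 i$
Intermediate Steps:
$b = \frac{25}{34}$ ($b = \frac{134 - 159}{-23 + \left(3 - 14\right)} = - \frac{25}{-23 + \left(3 - 14\right)} = - \frac{25}{-23 - 11} = - \frac{25}{-34} = \left(-25\right) \left(- \frac{1}{34}\right) = \frac{25}{34} \approx 0.73529$)
$f{\left(H,d \right)} = -128$ ($f{\left(H,d \right)} = 8 \left(-16\right) = -128$)
$Y = \frac{231}{34}$ ($Y = 9 - \frac{75}{34} = \frac{231}{34} \approx 6.7941$)
$\sqrt{Y + f{\left(-4,-15 \right)}} = \sqrt{\frac{231}{34} - 128} = \sqrt{- \frac{4121}{34}} = \frac{i \sqrt{140114}}{34}$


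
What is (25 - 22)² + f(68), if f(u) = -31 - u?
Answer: -90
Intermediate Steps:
(25 - 22)² + f(68) = (25 - 22)² + (-31 - 1*68) = 3² + (-31 - 68) = 9 - 99 = -90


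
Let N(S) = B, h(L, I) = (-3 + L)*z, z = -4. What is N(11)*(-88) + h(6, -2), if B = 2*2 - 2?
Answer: -188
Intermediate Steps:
B = 2 (B = 4 - 2 = 2)
h(L, I) = 12 - 4*L (h(L, I) = (-3 + L)*(-4) = 12 - 4*L)
N(S) = 2
N(11)*(-88) + h(6, -2) = 2*(-88) + (12 - 4*6) = -176 + (12 - 24) = -176 - 12 = -188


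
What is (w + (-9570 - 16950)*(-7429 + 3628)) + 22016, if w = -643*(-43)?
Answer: 100852185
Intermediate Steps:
w = 27649
(w + (-9570 - 16950)*(-7429 + 3628)) + 22016 = (27649 + (-9570 - 16950)*(-7429 + 3628)) + 22016 = (27649 - 26520*(-3801)) + 22016 = (27649 + 100802520) + 22016 = 100830169 + 22016 = 100852185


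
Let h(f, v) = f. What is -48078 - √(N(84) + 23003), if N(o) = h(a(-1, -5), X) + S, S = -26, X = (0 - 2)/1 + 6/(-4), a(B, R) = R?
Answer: -48078 - 2*√5743 ≈ -48230.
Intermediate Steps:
X = -7/2 (X = -2*1 + 6*(-¼) = -2 - 3/2 = -7/2 ≈ -3.5000)
N(o) = -31 (N(o) = -5 - 26 = -31)
-48078 - √(N(84) + 23003) = -48078 - √(-31 + 23003) = -48078 - √22972 = -48078 - 2*√5743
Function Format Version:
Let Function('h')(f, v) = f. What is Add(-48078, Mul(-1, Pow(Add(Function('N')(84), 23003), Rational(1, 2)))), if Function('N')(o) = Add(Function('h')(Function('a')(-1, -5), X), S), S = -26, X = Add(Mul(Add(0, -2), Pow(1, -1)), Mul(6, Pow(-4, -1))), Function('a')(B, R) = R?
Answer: Add(-48078, Mul(-2, Pow(5743, Rational(1, 2)))) ≈ -48230.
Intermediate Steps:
X = Rational(-7, 2) (X = Add(Mul(-2, 1), Mul(6, Rational(-1, 4))) = Add(-2, Rational(-3, 2)) = Rational(-7, 2) ≈ -3.5000)
Function('N')(o) = -31 (Function('N')(o) = Add(-5, -26) = -31)
Add(-48078, Mul(-1, Pow(Add(Function('N')(84), 23003), Rational(1, 2)))) = Add(-48078, Mul(-1, Pow(Add(-31, 23003), Rational(1, 2)))) = Add(-48078, Mul(-1, Pow(22972, Rational(1, 2)))) = Add(-48078, Mul(-1, Mul(2, Pow(5743, Rational(1, 2))))) = Add(-48078, Mul(-2, Pow(5743, Rational(1, 2))))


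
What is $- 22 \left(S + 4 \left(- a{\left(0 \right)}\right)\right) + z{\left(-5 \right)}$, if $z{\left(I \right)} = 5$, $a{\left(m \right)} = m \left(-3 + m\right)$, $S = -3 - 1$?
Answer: $93$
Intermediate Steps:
$S = -4$
$- 22 \left(S + 4 \left(- a{\left(0 \right)}\right)\right) + z{\left(-5 \right)} = - 22 \left(-4 + 4 \left(- 0 \left(-3 + 0\right)\right)\right) + 5 = - 22 \left(-4 + 4 \left(- 0 \left(-3\right)\right)\right) + 5 = - 22 \left(-4 + 4 \left(\left(-1\right) 0\right)\right) + 5 = - 22 \left(-4 + 4 \cdot 0\right) + 5 = - 22 \left(-4 + 0\right) + 5 = \left(-22\right) \left(-4\right) + 5 = 88 + 5 = 93$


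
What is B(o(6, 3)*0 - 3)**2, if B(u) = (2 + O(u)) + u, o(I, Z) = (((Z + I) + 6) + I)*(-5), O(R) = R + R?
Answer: 49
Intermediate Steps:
O(R) = 2*R
o(I, Z) = -30 - 10*I - 5*Z (o(I, Z) = (((I + Z) + 6) + I)*(-5) = ((6 + I + Z) + I)*(-5) = (6 + Z + 2*I)*(-5) = -30 - 10*I - 5*Z)
B(u) = 2 + 3*u (B(u) = (2 + 2*u) + u = 2 + 3*u)
B(o(6, 3)*0 - 3)**2 = (2 + 3*((-30 - 10*6 - 5*3)*0 - 3))**2 = (2 + 3*((-30 - 60 - 15)*0 - 3))**2 = (2 + 3*(-105*0 - 3))**2 = (2 + 3*(0 - 3))**2 = (2 + 3*(-3))**2 = (2 - 9)**2 = (-7)**2 = 49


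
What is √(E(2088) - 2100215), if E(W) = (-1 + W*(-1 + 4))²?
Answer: √37124954 ≈ 6093.0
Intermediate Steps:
E(W) = (-1 + 3*W)² (E(W) = (-1 + W*3)² = (-1 + 3*W)²)
√(E(2088) - 2100215) = √((-1 + 3*2088)² - 2100215) = √((-1 + 6264)² - 2100215) = √(6263² - 2100215) = √(39225169 - 2100215) = √37124954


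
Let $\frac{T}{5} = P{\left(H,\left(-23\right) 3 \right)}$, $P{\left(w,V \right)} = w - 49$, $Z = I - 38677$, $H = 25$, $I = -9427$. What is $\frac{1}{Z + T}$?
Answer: $- \frac{1}{48224} \approx -2.0737 \cdot 10^{-5}$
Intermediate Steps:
$Z = -48104$ ($Z = -9427 - 38677 = -48104$)
$P{\left(w,V \right)} = -49 + w$
$T = -120$ ($T = 5 \left(-49 + 25\right) = 5 \left(-24\right) = -120$)
$\frac{1}{Z + T} = \frac{1}{-48104 - 120} = \frac{1}{-48224} = - \frac{1}{48224}$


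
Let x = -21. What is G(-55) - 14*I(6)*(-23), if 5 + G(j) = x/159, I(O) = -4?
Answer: -68536/53 ≈ -1293.1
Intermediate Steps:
G(j) = -272/53 (G(j) = -5 - 21/159 = -5 - 21*1/159 = -5 - 7/53 = -272/53)
G(-55) - 14*I(6)*(-23) = -272/53 - 14*(-4)*(-23) = -272/53 - (-56)*(-23) = -272/53 - 1*1288 = -272/53 - 1288 = -68536/53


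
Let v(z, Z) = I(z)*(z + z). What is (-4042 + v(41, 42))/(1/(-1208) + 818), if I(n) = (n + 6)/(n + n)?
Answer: -4825960/988143 ≈ -4.8839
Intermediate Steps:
I(n) = (6 + n)/(2*n) (I(n) = (6 + n)/((2*n)) = (6 + n)*(1/(2*n)) = (6 + n)/(2*n))
v(z, Z) = 6 + z (v(z, Z) = ((6 + z)/(2*z))*(z + z) = ((6 + z)/(2*z))*(2*z) = 6 + z)
(-4042 + v(41, 42))/(1/(-1208) + 818) = (-4042 + (6 + 41))/(1/(-1208) + 818) = (-4042 + 47)/(-1/1208 + 818) = -3995/988143/1208 = -3995*1208/988143 = -4825960/988143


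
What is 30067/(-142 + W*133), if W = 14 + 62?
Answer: 30067/9966 ≈ 3.0170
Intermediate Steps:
W = 76
30067/(-142 + W*133) = 30067/(-142 + 76*133) = 30067/(-142 + 10108) = 30067/9966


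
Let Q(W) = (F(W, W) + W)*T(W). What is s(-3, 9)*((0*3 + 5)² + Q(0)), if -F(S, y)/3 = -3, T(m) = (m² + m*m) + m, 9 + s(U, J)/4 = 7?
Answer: -200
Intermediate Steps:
s(U, J) = -8 (s(U, J) = -36 + 4*7 = -36 + 28 = -8)
T(m) = m + 2*m² (T(m) = (m² + m²) + m = 2*m² + m = m + 2*m²)
F(S, y) = 9 (F(S, y) = -3*(-3) = 9)
Q(W) = W*(1 + 2*W)*(9 + W) (Q(W) = (9 + W)*(W*(1 + 2*W)) = W*(1 + 2*W)*(9 + W))
s(-3, 9)*((0*3 + 5)² + Q(0)) = -8*((0*3 + 5)² + 0*(1 + 2*0)*(9 + 0)) = -8*((0 + 5)² + 0*(1 + 0)*9) = -8*(5² + 0*1*9) = -8*(25 + 0) = -8*25 = -200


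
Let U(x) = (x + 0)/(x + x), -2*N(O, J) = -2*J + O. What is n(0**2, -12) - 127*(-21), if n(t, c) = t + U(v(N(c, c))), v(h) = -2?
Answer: 5335/2 ≈ 2667.5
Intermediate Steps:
N(O, J) = J - O/2 (N(O, J) = -(-2*J + O)/2 = -(O - 2*J)/2 = J - O/2)
U(x) = 1/2 (U(x) = x/((2*x)) = x*(1/(2*x)) = 1/2)
n(t, c) = 1/2 + t (n(t, c) = t + 1/2 = 1/2 + t)
n(0**2, -12) - 127*(-21) = (1/2 + 0**2) - 127*(-21) = (1/2 + 0) + 2667 = 1/2 + 2667 = 5335/2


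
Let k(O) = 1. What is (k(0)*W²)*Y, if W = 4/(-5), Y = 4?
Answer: 64/25 ≈ 2.5600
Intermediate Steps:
W = -⅘ (W = 4*(-⅕) = -⅘ ≈ -0.80000)
(k(0)*W²)*Y = (1*(-⅘)²)*4 = (1*(16/25))*4 = (16/25)*4 = 64/25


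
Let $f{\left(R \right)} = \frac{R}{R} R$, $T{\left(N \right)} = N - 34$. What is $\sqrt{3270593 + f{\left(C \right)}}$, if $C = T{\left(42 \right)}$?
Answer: $\sqrt{3270601} \approx 1808.5$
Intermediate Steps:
$T{\left(N \right)} = -34 + N$
$C = 8$ ($C = -34 + 42 = 8$)
$f{\left(R \right)} = R$ ($f{\left(R \right)} = 1 R = R$)
$\sqrt{3270593 + f{\left(C \right)}} = \sqrt{3270593 + 8} = \sqrt{3270601}$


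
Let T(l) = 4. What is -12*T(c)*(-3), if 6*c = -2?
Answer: 144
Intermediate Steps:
c = -⅓ (c = (⅙)*(-2) = -⅓ ≈ -0.33333)
-12*T(c)*(-3) = -12*4*(-3) = -48*(-3) = 144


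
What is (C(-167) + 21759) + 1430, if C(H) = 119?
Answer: 23308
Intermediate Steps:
(C(-167) + 21759) + 1430 = (119 + 21759) + 1430 = 21878 + 1430 = 23308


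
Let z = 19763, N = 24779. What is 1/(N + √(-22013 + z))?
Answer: 24779/614001091 - 15*I*√10/614001091 ≈ 4.0357e-5 - 7.7254e-8*I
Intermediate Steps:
1/(N + √(-22013 + z)) = 1/(24779 + √(-22013 + 19763)) = 1/(24779 + √(-2250)) = 1/(24779 + 15*I*√10)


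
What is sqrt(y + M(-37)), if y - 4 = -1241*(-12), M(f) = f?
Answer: 3*sqrt(1651) ≈ 121.90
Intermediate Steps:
y = 14896 (y = 4 - 1241*(-12) = 4 + 14892 = 14896)
sqrt(y + M(-37)) = sqrt(14896 - 37) = sqrt(14859) = 3*sqrt(1651)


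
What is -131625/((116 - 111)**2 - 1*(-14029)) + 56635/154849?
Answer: -19586051335/2176247846 ≈ -8.9999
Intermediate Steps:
-131625/((116 - 111)**2 - 1*(-14029)) + 56635/154849 = -131625/(5**2 + 14029) + 56635*(1/154849) = -131625/(25 + 14029) + 56635/154849 = -131625/14054 + 56635/154849 = -19586051335/2176247846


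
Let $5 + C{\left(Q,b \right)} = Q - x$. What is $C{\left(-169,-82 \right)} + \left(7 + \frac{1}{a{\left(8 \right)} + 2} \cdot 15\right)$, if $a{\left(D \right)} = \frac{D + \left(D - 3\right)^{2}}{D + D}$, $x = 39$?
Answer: $- \frac{2630}{13} \approx -202.31$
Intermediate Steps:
$C{\left(Q,b \right)} = -44 + Q$ ($C{\left(Q,b \right)} = -5 + \left(Q - 39\right) = -5 + \left(-39 + Q\right) = -44 + Q$)
$a{\left(D \right)} = \frac{D + \left(-3 + D\right)^{2}}{2 D}$
$C{\left(-169,-82 \right)} + \left(7 + \frac{1}{a{\left(8 \right)} + 2} \cdot 15\right) = \left(-44 - 169\right) + \left(7 + \frac{1}{\frac{8 + \left(-3 + 8\right)^{2}}{2 \cdot 8} + 2} \cdot 15\right) = -213 + \left(7 + \frac{1}{\frac{1}{2} \cdot \frac{1}{8} \left(8 + 5^{2}\right) + 2} \cdot 15\right) = -213 + \left(7 + \frac{1}{\frac{1}{2} \cdot \frac{1}{8} \left(8 + 25\right) + 2} \cdot 15\right) = -213 + \left(7 + \frac{1}{\frac{1}{2} \cdot \frac{1}{8} \cdot 33 + 2} \cdot 15\right) = -213 + \left(7 + \frac{1}{\frac{33}{16} + 2} \cdot 15\right) = -213 + \left(7 + \frac{1}{\frac{65}{16}} \cdot 15\right) = -213 + \left(7 + \frac{16}{65} \cdot 15\right) = -213 + \left(7 + \frac{48}{13}\right) = -213 + \frac{139}{13} = - \frac{2630}{13}$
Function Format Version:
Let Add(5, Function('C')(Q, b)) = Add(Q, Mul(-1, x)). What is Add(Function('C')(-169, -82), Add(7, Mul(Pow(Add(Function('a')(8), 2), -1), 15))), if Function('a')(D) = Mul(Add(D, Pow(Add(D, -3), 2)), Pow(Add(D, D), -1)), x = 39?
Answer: Rational(-2630, 13) ≈ -202.31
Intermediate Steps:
Function('C')(Q, b) = Add(-44, Q) (Function('C')(Q, b) = Add(-5, Add(Q, Mul(-1, 39))) = Add(-5, Add(Q, -39)) = Add(-5, Add(-39, Q)) = Add(-44, Q))
Function('a')(D) = Mul(Rational(1, 2), Pow(D, -1), Add(D, Pow(Add(-3, D), 2))) (Function('a')(D) = Mul(Add(D, Pow(Add(-3, D), 2)), Pow(Mul(2, D), -1)) = Mul(Add(D, Pow(Add(-3, D), 2)), Mul(Rational(1, 2), Pow(D, -1))) = Mul(Rational(1, 2), Pow(D, -1), Add(D, Pow(Add(-3, D), 2))))
Add(Function('C')(-169, -82), Add(7, Mul(Pow(Add(Function('a')(8), 2), -1), 15))) = Add(Add(-44, -169), Add(7, Mul(Pow(Add(Mul(Rational(1, 2), Pow(8, -1), Add(8, Pow(Add(-3, 8), 2))), 2), -1), 15))) = Add(-213, Add(7, Mul(Pow(Add(Mul(Rational(1, 2), Rational(1, 8), Add(8, Pow(5, 2))), 2), -1), 15))) = Add(-213, Add(7, Mul(Pow(Add(Mul(Rational(1, 2), Rational(1, 8), Add(8, 25)), 2), -1), 15))) = Add(-213, Add(7, Mul(Pow(Add(Mul(Rational(1, 2), Rational(1, 8), 33), 2), -1), 15))) = Add(-213, Add(7, Mul(Pow(Add(Rational(33, 16), 2), -1), 15))) = Add(-213, Add(7, Mul(Pow(Rational(65, 16), -1), 15))) = Add(-213, Add(7, Mul(Rational(16, 65), 15))) = Add(-213, Add(7, Rational(48, 13))) = Add(-213, Rational(139, 13)) = Rational(-2630, 13)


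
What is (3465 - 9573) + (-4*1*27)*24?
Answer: -8700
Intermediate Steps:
(3465 - 9573) + (-4*1*27)*24 = -6108 - 4*27*24 = -6108 - 108*24 = -6108 - 2592 = -8700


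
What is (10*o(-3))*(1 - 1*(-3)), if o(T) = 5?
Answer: 200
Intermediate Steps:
(10*o(-3))*(1 - 1*(-3)) = (10*5)*(1 - 1*(-3)) = 50*(1 + 3) = 50*4 = 200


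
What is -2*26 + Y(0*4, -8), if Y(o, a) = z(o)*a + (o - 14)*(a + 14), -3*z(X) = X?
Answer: -136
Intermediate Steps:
z(X) = -X/3
Y(o, a) = (-14 + o)*(14 + a) - a*o/3 (Y(o, a) = (-o/3)*a + (o - 14)*(a + 14) = -a*o/3 + (-14 + o)*(14 + a) = (-14 + o)*(14 + a) - a*o/3)
-2*26 + Y(0*4, -8) = -2*26 + (-196 - 14*(-8) + 14*(0*4) + (⅔)*(-8)*(0*4)) = -52 + (-196 + 112 + 14*0 + (⅔)*(-8)*0) = -52 + (-196 + 112 + 0 + 0) = -52 - 84 = -136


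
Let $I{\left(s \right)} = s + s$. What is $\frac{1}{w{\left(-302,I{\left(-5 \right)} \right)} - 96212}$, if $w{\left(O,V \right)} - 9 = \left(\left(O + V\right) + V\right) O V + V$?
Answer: $- \frac{1}{1068653} \approx -9.3576 \cdot 10^{-7}$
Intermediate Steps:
$I{\left(s \right)} = 2 s$
$w{\left(O,V \right)} = 9 + V + O V \left(O + 2 V\right)$ ($w{\left(O,V \right)} = 9 + \left(\left(\left(O + V\right) + V\right) O V + V\right) = 9 + \left(\left(O + 2 V\right) O V + V\right) = 9 + \left(O \left(O + 2 V\right) V + V\right) = 9 + \left(O V \left(O + 2 V\right) + V\right) = 9 + \left(V + O V \left(O + 2 V\right)\right) = 9 + V + O V \left(O + 2 V\right)$)
$\frac{1}{w{\left(-302,I{\left(-5 \right)} \right)} - 96212} = \frac{1}{\left(9 + 2 \left(-5\right) + 2 \left(-5\right) \left(-302\right)^{2} + 2 \left(-302\right) \left(2 \left(-5\right)\right)^{2}\right) - 96212} = \frac{1}{\left(9 - 10 - 912040 + 2 \left(-302\right) \left(-10\right)^{2}\right) - 96212} = \frac{1}{\left(9 - 10 - 912040 + 2 \left(-302\right) 100\right) - 96212} = \frac{1}{\left(9 - 10 - 912040 - 60400\right) - 96212} = \frac{1}{-972441 - 96212} = \frac{1}{-1068653} = - \frac{1}{1068653}$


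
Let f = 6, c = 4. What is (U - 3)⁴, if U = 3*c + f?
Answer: 50625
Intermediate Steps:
U = 18 (U = 3*4 + 6 = 12 + 6 = 18)
(U - 3)⁴ = (18 - 3)⁴ = 15⁴ = 50625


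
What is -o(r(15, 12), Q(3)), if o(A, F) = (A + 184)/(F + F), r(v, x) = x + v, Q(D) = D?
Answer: -211/6 ≈ -35.167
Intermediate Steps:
r(v, x) = v + x
o(A, F) = (184 + A)/(2*F) (o(A, F) = (184 + A)/((2*F)) = (184 + A)*(1/(2*F)) = (184 + A)/(2*F))
-o(r(15, 12), Q(3)) = -(184 + (15 + 12))/(2*3) = -(184 + 27)/(2*3) = -211/(2*3) = -1*211/6 = -211/6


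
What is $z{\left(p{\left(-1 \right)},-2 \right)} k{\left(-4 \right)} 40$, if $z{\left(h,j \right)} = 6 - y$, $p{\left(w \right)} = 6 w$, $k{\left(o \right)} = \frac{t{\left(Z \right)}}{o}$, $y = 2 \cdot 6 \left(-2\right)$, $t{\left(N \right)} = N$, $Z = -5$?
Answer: $1500$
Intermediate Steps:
$y = -24$ ($y = 12 \left(-2\right) = -24$)
$k{\left(o \right)} = - \frac{5}{o}$
$z{\left(h,j \right)} = 30$ ($z{\left(h,j \right)} = 6 - -24 = 6 + 24 = 30$)
$z{\left(p{\left(-1 \right)},-2 \right)} k{\left(-4 \right)} 40 = 30 \left(- \frac{5}{-4}\right) 40 = 30 \left(\left(-5\right) \left(- \frac{1}{4}\right)\right) 40 = 30 \cdot \frac{5}{4} \cdot 40 = \frac{75}{2} \cdot 40 = 1500$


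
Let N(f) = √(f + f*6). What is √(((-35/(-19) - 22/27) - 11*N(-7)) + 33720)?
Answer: √(986036559 - 2251557*I)/171 ≈ 183.63 - 0.20966*I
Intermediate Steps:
N(f) = √7*√f (N(f) = √(f + 6*f) = √(7*f) = √7*√f)
√(((-35/(-19) - 22/27) - 11*N(-7)) + 33720) = √(((-35/(-19) - 22/27) - 11*√7*√(-7)) + 33720) = √(((-35*(-1/19) - 22*1/27) - 11*√7*I*√7) + 33720) = √(((35/19 - 22/27) - 77*I) + 33720) = √((527/513 - 77*I) + 33720) = √(17298887/513 - 77*I)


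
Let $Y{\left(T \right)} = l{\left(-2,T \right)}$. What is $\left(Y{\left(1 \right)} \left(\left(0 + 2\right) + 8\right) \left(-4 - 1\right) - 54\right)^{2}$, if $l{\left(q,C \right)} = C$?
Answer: $10816$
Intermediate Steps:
$Y{\left(T \right)} = T$
$\left(Y{\left(1 \right)} \left(\left(0 + 2\right) + 8\right) \left(-4 - 1\right) - 54\right)^{2} = \left(1 \left(\left(0 + 2\right) + 8\right) \left(-4 - 1\right) - 54\right)^{2} = \left(1 \left(2 + 8\right) \left(-5\right) - 54\right)^{2} = \left(1 \cdot 10 \left(-5\right) - 54\right)^{2} = \left(1 \left(-50\right) - 54\right)^{2} = \left(-50 - 54\right)^{2} = \left(-104\right)^{2} = 10816$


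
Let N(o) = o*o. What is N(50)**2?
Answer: 6250000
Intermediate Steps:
N(o) = o**2
N(50)**2 = (50**2)**2 = 2500**2 = 6250000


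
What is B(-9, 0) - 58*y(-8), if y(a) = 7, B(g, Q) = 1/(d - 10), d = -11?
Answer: -8527/21 ≈ -406.05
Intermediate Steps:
B(g, Q) = -1/21 (B(g, Q) = 1/(-11 - 10) = 1/(-21) = -1/21)
B(-9, 0) - 58*y(-8) = -1/21 - 58*7 = -1/21 - 406 = -8527/21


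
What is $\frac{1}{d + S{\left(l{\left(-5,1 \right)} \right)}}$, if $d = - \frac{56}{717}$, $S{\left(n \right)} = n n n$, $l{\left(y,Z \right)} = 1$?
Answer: $\frac{717}{661} \approx 1.0847$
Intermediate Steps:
$S{\left(n \right)} = n^{3}$ ($S{\left(n \right)} = n^{2} n = n^{3}$)
$d = - \frac{56}{717}$ ($d = \left(-56\right) \frac{1}{717} = - \frac{56}{717} \approx -0.078103$)
$\frac{1}{d + S{\left(l{\left(-5,1 \right)} \right)}} = \frac{1}{- \frac{56}{717} + 1^{3}} = \frac{1}{- \frac{56}{717} + 1} = \frac{1}{\frac{661}{717}} = \frac{717}{661}$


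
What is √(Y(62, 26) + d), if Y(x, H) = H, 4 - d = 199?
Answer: 13*I ≈ 13.0*I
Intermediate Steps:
d = -195 (d = 4 - 1*199 = 4 - 199 = -195)
√(Y(62, 26) + d) = √(26 - 195) = √(-169) = 13*I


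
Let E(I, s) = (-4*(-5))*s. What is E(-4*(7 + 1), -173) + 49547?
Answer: 46087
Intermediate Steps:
E(I, s) = 20*s
E(-4*(7 + 1), -173) + 49547 = 20*(-173) + 49547 = -3460 + 49547 = 46087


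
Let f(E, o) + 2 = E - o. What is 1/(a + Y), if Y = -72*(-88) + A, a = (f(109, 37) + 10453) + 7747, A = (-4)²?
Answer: 1/24622 ≈ 4.0614e-5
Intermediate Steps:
f(E, o) = -2 + E - o (f(E, o) = -2 + (E - o) = -2 + E - o)
A = 16
a = 18270 (a = ((-2 + 109 - 1*37) + 10453) + 7747 = ((-2 + 109 - 37) + 10453) + 7747 = (70 + 10453) + 7747 = 10523 + 7747 = 18270)
Y = 6352 (Y = -72*(-88) + 16 = 6336 + 16 = 6352)
1/(a + Y) = 1/(18270 + 6352) = 1/24622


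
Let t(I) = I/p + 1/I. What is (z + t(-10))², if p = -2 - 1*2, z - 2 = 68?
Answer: 131044/25 ≈ 5241.8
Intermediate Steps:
z = 70 (z = 2 + 68 = 70)
p = -4 (p = -2 - 2 = -4)
t(I) = 1/I - I/4 (t(I) = I/(-4) + 1/I = I*(-¼) + 1/I = -I/4 + 1/I = 1/I - I/4)
(z + t(-10))² = (70 + (1/(-10) - ¼*(-10)))² = (70 + (-⅒ + 5/2))² = (70 + 12/5)² = (362/5)² = 131044/25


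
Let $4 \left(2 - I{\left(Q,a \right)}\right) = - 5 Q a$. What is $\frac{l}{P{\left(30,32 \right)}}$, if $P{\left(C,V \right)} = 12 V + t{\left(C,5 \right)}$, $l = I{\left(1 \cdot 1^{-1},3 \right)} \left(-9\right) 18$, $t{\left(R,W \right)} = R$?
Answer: $- \frac{9}{4} \approx -2.25$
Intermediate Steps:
$I{\left(Q,a \right)} = 2 + \frac{5 Q a}{4}$ ($I{\left(Q,a \right)} = 2 - \frac{- 5 Q a}{4} = 2 - \frac{\left(-5\right) Q a}{4} = 2 + \frac{5 Q a}{4}$)
$l = - \frac{1863}{2}$ ($l = \left(2 + \frac{5}{4} \cdot 1 \cdot 1^{-1} \cdot 3\right) \left(-9\right) 18 = \left(2 + \frac{5}{4} \cdot 1 \cdot 1 \cdot 3\right) \left(-9\right) 18 = \left(2 + \frac{5}{4} \cdot 1 \cdot 3\right) \left(-9\right) 18 = \left(2 + \frac{15}{4}\right) \left(-9\right) 18 = \frac{23}{4} \left(-9\right) 18 = \left(- \frac{207}{4}\right) 18 = - \frac{1863}{2} \approx -931.5$)
$P{\left(C,V \right)} = C + 12 V$ ($P{\left(C,V \right)} = 12 V + C = C + 12 V$)
$\frac{l}{P{\left(30,32 \right)}} = - \frac{1863}{2 \left(30 + 12 \cdot 32\right)} = - \frac{1863}{2 \left(30 + 384\right)} = - \frac{1863}{2 \cdot 414} = \left(- \frac{1863}{2}\right) \frac{1}{414} = - \frac{9}{4}$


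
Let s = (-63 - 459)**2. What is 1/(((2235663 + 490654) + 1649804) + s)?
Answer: 1/4648605 ≈ 2.1512e-7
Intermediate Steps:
s = 272484 (s = (-522)**2 = 272484)
1/(((2235663 + 490654) + 1649804) + s) = 1/(((2235663 + 490654) + 1649804) + 272484) = 1/((2726317 + 1649804) + 272484) = 1/(4376121 + 272484) = 1/4648605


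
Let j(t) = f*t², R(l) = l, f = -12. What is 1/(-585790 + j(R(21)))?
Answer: -1/591082 ≈ -1.6918e-6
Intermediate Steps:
j(t) = -12*t²
1/(-585790 + j(R(21))) = 1/(-585790 - 12*21²) = 1/(-585790 - 12*441) = 1/(-585790 - 5292) = 1/(-591082) = -1/591082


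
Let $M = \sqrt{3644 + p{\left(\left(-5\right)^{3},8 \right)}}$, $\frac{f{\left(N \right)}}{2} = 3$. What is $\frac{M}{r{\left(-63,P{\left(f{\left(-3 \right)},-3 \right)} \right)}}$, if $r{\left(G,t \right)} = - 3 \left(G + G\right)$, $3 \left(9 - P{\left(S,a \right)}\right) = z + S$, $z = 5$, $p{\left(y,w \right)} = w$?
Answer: $\frac{\sqrt{913}}{189} \approx 0.15987$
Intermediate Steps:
$f{\left(N \right)} = 6$ ($f{\left(N \right)} = 2 \cdot 3 = 6$)
$P{\left(S,a \right)} = \frac{22}{3} - \frac{S}{3}$ ($P{\left(S,a \right)} = 9 - \frac{5 + S}{3} = 9 - \left(\frac{5}{3} + \frac{S}{3}\right) = \frac{22}{3} - \frac{S}{3}$)
$r{\left(G,t \right)} = - 6 G$ ($r{\left(G,t \right)} = - 3 \cdot 2 G = - 6 G$)
$M = 2 \sqrt{913}$ ($M = \sqrt{3644 + 8} = \sqrt{3652} = 2 \sqrt{913} \approx 60.432$)
$\frac{M}{r{\left(-63,P{\left(f{\left(-3 \right)},-3 \right)} \right)}} = \frac{2 \sqrt{913}}{\left(-6\right) \left(-63\right)} = \frac{2 \sqrt{913}}{378} = 2 \sqrt{913} \cdot \frac{1}{378} = \frac{\sqrt{913}}{189}$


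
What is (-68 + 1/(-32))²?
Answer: 4739329/1024 ≈ 4628.3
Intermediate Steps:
(-68 + 1/(-32))² = (-68 - 1/32)² = (-2177/32)² = 4739329/1024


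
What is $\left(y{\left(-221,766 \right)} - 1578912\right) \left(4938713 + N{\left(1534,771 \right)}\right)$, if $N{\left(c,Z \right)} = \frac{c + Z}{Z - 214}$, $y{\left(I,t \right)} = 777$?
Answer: $- \frac{4341237040623210}{557} \approx -7.794 \cdot 10^{12}$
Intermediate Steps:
$N{\left(c,Z \right)} = \frac{Z + c}{-214 + Z}$
$\left(y{\left(-221,766 \right)} - 1578912\right) \left(4938713 + N{\left(1534,771 \right)}\right) = \left(777 - 1578912\right) \left(4938713 + \frac{771 + 1534}{-214 + 771}\right) = - 1578135 \left(4938713 + \frac{1}{557} \cdot 2305\right) = - 1578135 \left(4938713 + \frac{2305}{557}\right) = \left(-1578135\right) \frac{2750865446}{557} = - \frac{4341237040623210}{557}$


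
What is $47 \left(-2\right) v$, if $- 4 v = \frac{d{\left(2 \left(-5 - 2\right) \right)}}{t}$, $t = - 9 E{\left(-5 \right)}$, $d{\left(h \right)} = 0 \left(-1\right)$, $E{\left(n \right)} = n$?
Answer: $0$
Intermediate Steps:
$d{\left(h \right)} = 0$
$t = 45$ ($t = \left(-9\right) \left(-5\right) = 45$)
$v = 0$ ($v = - \frac{0 \cdot \frac{1}{45}}{4} = \left(- \frac{1}{4}\right) 0 = 0$)
$47 \left(-2\right) v = 47 \left(-2\right) 0 = \left(-94\right) 0 = 0$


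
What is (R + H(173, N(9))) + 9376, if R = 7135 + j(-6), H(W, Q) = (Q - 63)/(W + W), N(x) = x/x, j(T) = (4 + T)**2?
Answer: 2857064/173 ≈ 16515.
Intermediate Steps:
N(x) = 1
H(W, Q) = (-63 + Q)/(2*W) (H(W, Q) = (-63 + Q)/((2*W)) = (-63 + Q)*(1/(2*W)) = (-63 + Q)/(2*W))
R = 7139 (R = 7135 + (4 - 6)**2 = 7135 + (-2)**2 = 7135 + 4 = 7139)
(R + H(173, N(9))) + 9376 = (7139 + (1/2)*(-63 + 1)/173) + 9376 = (7139 + (1/2)*(1/173)*(-62)) + 9376 = (7139 - 31/173) + 9376 = 1235016/173 + 9376 = 2857064/173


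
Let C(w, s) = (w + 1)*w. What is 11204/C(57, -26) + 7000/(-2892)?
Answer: 385832/398373 ≈ 0.96852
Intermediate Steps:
C(w, s) = w*(1 + w) (C(w, s) = (1 + w)*w = w*(1 + w))
11204/C(57, -26) + 7000/(-2892) = 11204/((57*(1 + 57))) + 7000/(-2892) = 11204/((57*58)) + 7000*(-1/2892) = 11204/3306 - 1750/723 = 11204*(1/3306) - 1750/723 = 5602/1653 - 1750/723 = 385832/398373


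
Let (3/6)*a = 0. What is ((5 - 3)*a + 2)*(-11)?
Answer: -22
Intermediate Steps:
a = 0 (a = 2*0 = 0)
((5 - 3)*a + 2)*(-11) = ((5 - 3)*0 + 2)*(-11) = (2*0 + 2)*(-11) = (0 + 2)*(-11) = 2*(-11) = -22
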